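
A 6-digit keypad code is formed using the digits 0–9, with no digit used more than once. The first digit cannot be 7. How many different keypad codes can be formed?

The first digit has 10−1 = 9 choices (anything except 7).
The remaining 5 digits are filled from the other 9 symbols without repetition: 9 × 8 × 7 × 6 × 5 = 15120.
Total: 9 × 15120 = 136080.

136080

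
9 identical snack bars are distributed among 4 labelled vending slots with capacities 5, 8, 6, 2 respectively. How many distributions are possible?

106

Ignoring the caps, the number of non-negative solutions to x_1+…+x_4 = 9 is C(12,3) = 220.
Subtract solutions that violate a single cap (substitute x_i' = x_i − (cap_i+1)): x_1 ≥ 6 gives C(6,3) = 20; x_2 ≥ 9 gives C(3,3) = 1; x_3 ≥ 7 gives C(5,3) = 10; x_4 ≥ 3 gives C(9,3) = 84. Together 115.
Add back pairs where two caps are both exceeded: 0 + 0 + 1 + 0 + 0 + 0 = 1.
By inclusion–exclusion the count is 220 − 115 + 1 = 106.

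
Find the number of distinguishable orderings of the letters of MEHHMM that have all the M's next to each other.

12

Treat the 3 copies of M as a single block. The multiset to arrange is then {MMM, E, H, H}, 4 items in all.
That gives (4)!/(2!) = 12 arrangements.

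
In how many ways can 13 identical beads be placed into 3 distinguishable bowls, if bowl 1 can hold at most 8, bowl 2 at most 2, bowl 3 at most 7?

Ignoring the caps, the number of non-negative solutions to x_1+…+x_3 = 13 is C(15,2) = 105.
Subtract solutions that violate a single cap (substitute x_i' = x_i − (cap_i+1)): x_1 ≥ 9 gives C(6,2) = 15; x_2 ≥ 3 gives C(12,2) = 66; x_3 ≥ 8 gives C(7,2) = 21. Together 102.
Add back pairs where two caps are both exceeded: 3 + 0 + 6 = 9.
By inclusion–exclusion the count is 105 − 102 + 9 = 12.

12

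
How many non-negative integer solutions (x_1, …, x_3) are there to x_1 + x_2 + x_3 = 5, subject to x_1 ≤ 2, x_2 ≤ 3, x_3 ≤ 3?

Without the upper bounds there are C(7,2) = 21 ways to split 5 among 3 variables.
Subtract solutions that violate a single cap (substitute x_i' = x_i − (cap_i+1)): x_1 ≥ 3 gives C(4,2) = 6; x_2 ≥ 4 gives C(3,2) = 3; x_3 ≥ 4 gives C(3,2) = 3. Together 12.
No two caps can be exceeded simultaneously, so the pair terms are all 0.
By inclusion–exclusion the count is 21 − 12 + 0 = 9.

9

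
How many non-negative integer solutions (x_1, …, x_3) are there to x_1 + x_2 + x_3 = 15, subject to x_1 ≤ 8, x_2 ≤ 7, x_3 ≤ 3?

By stars and bars, unrestricted non-negative solutions to x_1+…+x_3 = 15 number C(15+2,2) = 136.
Subtract solutions that violate a single cap (substitute x_i' = x_i − (cap_i+1)): x_1 ≥ 9 gives C(8,2) = 28; x_2 ≥ 8 gives C(9,2) = 36; x_3 ≥ 4 gives C(13,2) = 78. Together 142.
Add back pairs where two caps are both exceeded: 0 + 6 + 10 = 16.
By inclusion–exclusion the count is 136 − 142 + 16 = 10.

10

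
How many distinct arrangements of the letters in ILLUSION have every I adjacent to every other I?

Treat the 2 copies of I as a single block. The multiset to arrange is then {II, L, L, N, O, S, U}, 7 items in all.
That gives (7)!/(2!) = 2520 arrangements.

2520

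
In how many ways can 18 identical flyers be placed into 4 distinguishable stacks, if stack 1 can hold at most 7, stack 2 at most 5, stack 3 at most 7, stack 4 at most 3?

34

Ignoring the caps, the number of non-negative solutions to x_1+…+x_4 = 18 is C(21,3) = 1330.
Subtract solutions that violate a single cap (substitute x_i' = x_i − (cap_i+1)): x_1 ≥ 8 gives C(13,3) = 286; x_2 ≥ 6 gives C(15,3) = 455; x_3 ≥ 8 gives C(13,3) = 286; x_4 ≥ 4 gives C(17,3) = 680. Together 1707.
Add back pairs where two caps are both exceeded: 35 + 10 + 84 + 35 + 165 + 84 = 413.
Subtract triples: 0 + 1 + 0 + 1 = 2.
By inclusion–exclusion the count is 1330 − 1707 + 413 − 2 = 34.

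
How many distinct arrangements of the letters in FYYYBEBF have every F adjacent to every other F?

420

Treat the 2 copies of F as a single block. The multiset to arrange is then {FF, B, B, E, Y, Y, Y}, 7 items in all.
That gives (7)!/(3!·2!) = 420 arrangements.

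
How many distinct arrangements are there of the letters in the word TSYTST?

60

The 6 letters of TSYTST have repeats: S appearing twice and T appearing 3 times.
The number of distinct arrangements is 6!/(3!·2!) = 720/12 = 60.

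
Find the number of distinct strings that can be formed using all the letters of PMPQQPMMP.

Letter multiplicities in PMPQQPMMP: M×3, P×4, Q×2.
Dividing 9! = 362880 by 4!·3!·2! = 288 for the repeated letters gives 1260.

1260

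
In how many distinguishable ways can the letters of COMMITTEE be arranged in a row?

45360

The 9 letters of COMMITTEE have repeats: E appearing twice, M appearing twice, and T appearing twice.
So there are 9! / (2!·2!·2!) = 45360 distinguishable arrangements.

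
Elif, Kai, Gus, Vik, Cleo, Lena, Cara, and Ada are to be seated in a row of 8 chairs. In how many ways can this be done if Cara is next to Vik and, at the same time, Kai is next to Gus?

Treat {Cara,Vik} as one block (2 orders) and {Kai,Gus} as another (2 orders).
That leaves 6 units to arrange: 2 × 2 × 6! = 4 × 720 = 2880.

2880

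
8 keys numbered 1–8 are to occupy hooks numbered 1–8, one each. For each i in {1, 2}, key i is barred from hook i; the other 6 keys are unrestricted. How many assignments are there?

30960

Let Aᵢ (for i ∈ {1, 2}) be the placements that put key i in its forbidden hook. Any j of these fix j positions, leaving (8−j)! ways to fill the rest, and there are C(2,j) ways to pick which j.
By inclusion–exclusion, the number of valid placements is Σ_{j=0}^{2} (−1)^j C(2,j)·(8−j)!.
Computing: 40320 − 10080 + 720 = 30960.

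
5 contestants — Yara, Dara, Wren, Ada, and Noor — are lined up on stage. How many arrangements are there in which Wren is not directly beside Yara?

72

Of the 5! = 120 arrangements, those with Wren and Yara adjacent number 2 × 4! = 48 (treat the pair as a block with 2 internal orders).
Complementary counting: 120 − 48 = 72.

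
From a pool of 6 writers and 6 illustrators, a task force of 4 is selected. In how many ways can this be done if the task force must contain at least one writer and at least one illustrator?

465

Total 4-person selections from all 12: C(12,4) = 495.
Selections missing a whole group: no writers → C(6,4) = 15; no illustrators → C(6,4) = 15.
Both groups omitted at once is impossible, so 495 − 30 = 465.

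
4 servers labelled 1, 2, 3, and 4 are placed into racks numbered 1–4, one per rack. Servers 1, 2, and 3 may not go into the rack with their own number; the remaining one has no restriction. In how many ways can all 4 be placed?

Let Aᵢ (for i ∈ {1, 2, 3}) be the placements that put server i in its forbidden rack. Any j of these fix j positions, leaving (4−j)! ways to fill the rest, and there are C(3,j) ways to pick which j.
By inclusion–exclusion, the number of valid placements is Σ_{j=0}^{3} (−1)^j C(3,j)·(4−j)!.
Computing: 24 − 18 + 6 − 1 = 11.

11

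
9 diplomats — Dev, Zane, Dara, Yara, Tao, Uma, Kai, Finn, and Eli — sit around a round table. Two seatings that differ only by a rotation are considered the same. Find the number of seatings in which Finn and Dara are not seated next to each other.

30240

All circular seatings of 9 people number (8)! = 40320.
Those with Finn next to Dara: fuse the pair into one unit and seat 8 units around a circle — 2·(7)! = 10080.
Subtracting, 40320 − 10080 = 30240.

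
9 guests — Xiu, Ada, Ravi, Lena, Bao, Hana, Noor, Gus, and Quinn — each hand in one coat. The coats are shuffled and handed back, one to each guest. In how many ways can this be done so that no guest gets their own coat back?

133496

Count assignments avoiding every fixed point. For any j of the 9 guests fixed to their own coat, the other 9−j can be arranged in (9−j)! ways.
By inclusion–exclusion this is Σ_{j=0}^{9} (−1)^j C(9,j)·(9−j)!.
Computing: 362880 − 362880 + 181440 − 60480 + 15120 − 3024 + 504 − 72 + 9 − 1 = 133496.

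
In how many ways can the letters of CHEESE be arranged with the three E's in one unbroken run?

24

Treat the 3 copies of E as a single block. The multiset to arrange is then {EEE, C, H, S}, 4 items in all.
All 4 items are distinct, so there are (4)! = 24 arrangements.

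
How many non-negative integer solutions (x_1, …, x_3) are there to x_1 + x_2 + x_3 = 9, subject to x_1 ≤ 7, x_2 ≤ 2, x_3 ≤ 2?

Without the upper bounds there are C(11,2) = 55 ways to split 9 among 3 variables.
Subtract solutions that violate a single cap (substitute x_i' = x_i − (cap_i+1)): x_1 ≥ 8 gives C(3,2) = 3; x_2 ≥ 3 gives C(8,2) = 28; x_3 ≥ 3 gives C(8,2) = 28. Together 59.
Add back pairs where two caps are both exceeded: 0 + 0 + 10 = 10.
By inclusion–exclusion the count is 55 − 59 + 10 = 6.

6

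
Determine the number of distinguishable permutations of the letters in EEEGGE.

15

The 6 letters of EEEGGE have repeats: E appearing 4 times and G appearing twice.
So there are 6! / (4!·2!) = 15 distinguishable arrangements.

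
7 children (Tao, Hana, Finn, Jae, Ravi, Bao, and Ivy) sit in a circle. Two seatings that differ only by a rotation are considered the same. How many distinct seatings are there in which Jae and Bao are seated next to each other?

240

Glue Jae and Bao into a block (2 internal orders). Seating 6 units around a circle gives (5)! arrangements.
So 2 × (5)! = 2 × 120 = 240.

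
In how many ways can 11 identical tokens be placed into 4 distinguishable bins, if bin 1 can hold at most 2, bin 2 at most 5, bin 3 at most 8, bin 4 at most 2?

44

Ignoring the caps, the number of non-negative solutions to x_1+…+x_4 = 11 is C(14,3) = 364.
Subtract solutions that violate a single cap (substitute x_i' = x_i − (cap_i+1)): x_1 ≥ 3 gives C(11,3) = 165; x_2 ≥ 6 gives C(8,3) = 56; x_3 ≥ 9 gives C(5,3) = 10; x_4 ≥ 3 gives C(11,3) = 165. Together 396.
Add back pairs where two caps are both exceeded: 10 + 0 + 56 + 0 + 10 + 0 = 76.
By inclusion–exclusion the count is 364 − 396 + 76 = 44.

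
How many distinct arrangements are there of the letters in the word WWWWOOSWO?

504

WWWWOOSWO has 9 letters with O appearing 3 times and W appearing 5 times.
The number of distinct arrangements is 9!/(5!·3!) = 362880/720 = 504.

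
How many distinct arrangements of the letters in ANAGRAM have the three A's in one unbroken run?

120

Treat the 3 copies of A as a single block. The multiset to arrange is then {AAA, G, M, N, R}, 5 items in all.
All 5 items are distinct, so there are (5)! = 120 arrangements.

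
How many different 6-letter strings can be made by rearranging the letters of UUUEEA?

60

UUUEEA has 6 letters with E appearing twice and U appearing 3 times.
So there are 6! / (3!·2!) = 60 distinguishable arrangements.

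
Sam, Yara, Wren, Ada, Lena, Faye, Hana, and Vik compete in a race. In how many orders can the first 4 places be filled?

There are 8 choices for 1st place, 7 for 2nd, and so on down to 5 for position 4.
That gives 8 × 7 × 6 × 5 = 1680.

1680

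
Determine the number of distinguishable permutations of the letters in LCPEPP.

120

Letter multiplicities in LCPEPP: C×1, E×1, L×1, P×3.
So there are 6! / (3!) = 120 distinguishable arrangements.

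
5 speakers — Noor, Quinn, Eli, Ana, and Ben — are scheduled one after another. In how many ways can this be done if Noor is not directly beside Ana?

72

Of the 5! = 120 arrangements, those with Noor and Ana adjacent number 2 × 4! = 48 (treat the pair as a block with 2 internal orders).
Complementary counting: 120 − 48 = 72.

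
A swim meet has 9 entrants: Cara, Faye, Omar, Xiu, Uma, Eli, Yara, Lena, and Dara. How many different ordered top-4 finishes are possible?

There are 9 choices for 1st place, 8 for 2nd, and so on down to 6 for position 4.
That gives 9 × 8 × 7 × 6 = 3024.

3024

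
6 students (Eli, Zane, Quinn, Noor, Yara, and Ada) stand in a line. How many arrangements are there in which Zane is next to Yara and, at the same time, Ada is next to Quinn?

Treat {Zane,Yara} as one block (2 orders) and {Ada,Quinn} as another (2 orders).
That leaves 4 units to arrange: 2 × 2 × 4! = 4 × 24 = 96.

96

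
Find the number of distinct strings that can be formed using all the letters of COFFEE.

180

Letter multiplicities in COFFEE: C×1, E×2, F×2, O×1.
Dividing 6! = 720 by 2!·2! = 4 for the repeated letters gives 180.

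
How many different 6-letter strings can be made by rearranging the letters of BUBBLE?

120

The 6 letters of BUBBLE have repeats: B appearing 3 times.
The number of distinct arrangements is 6!/(3!) = 720/6 = 120.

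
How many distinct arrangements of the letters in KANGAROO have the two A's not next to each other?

7560

There are 8!/(2!·2!) = 10080 arrangements of KANGAROO in total.
If the two A's are adjacent, glue them into one block, leaving 7 items to arrange: (7)!/(2!) = 2520 ways.
Subtracting, 10080 − 2520 = 7560 arrangements keep the A's apart.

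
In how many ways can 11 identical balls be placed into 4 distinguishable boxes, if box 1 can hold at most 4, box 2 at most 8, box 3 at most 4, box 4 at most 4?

Without the upper bounds there are C(14,3) = 364 ways to split 11 among 4 boxes.
Subtract solutions that violate a single cap (substitute x_i' = x_i − (cap_i+1)): x_1 ≥ 5 gives C(9,3) = 84; x_2 ≥ 9 gives C(5,3) = 10; x_3 ≥ 5 gives C(9,3) = 84; x_4 ≥ 5 gives C(9,3) = 84. Together 262.
Add back pairs where two caps are both exceeded: 0 + 4 + 4 + 0 + 0 + 4 = 12.
By inclusion–exclusion the count is 364 − 262 + 12 = 114.

114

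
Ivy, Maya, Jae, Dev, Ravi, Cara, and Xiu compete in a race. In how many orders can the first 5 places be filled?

2520

This is an ordered selection of 5 from 7: P(7,5).
That gives 7 × 6 × 5 × 4 × 3 = 2520.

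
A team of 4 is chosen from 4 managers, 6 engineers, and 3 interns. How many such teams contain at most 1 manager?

462

Split by how many managers are chosen (0 through 1).
Sum: C(4,0)·C(9,4) + C(4,1)·C(9,3) = 126 + 336 = 462.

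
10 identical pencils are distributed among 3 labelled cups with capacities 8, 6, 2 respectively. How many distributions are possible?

18

By stars and bars, unrestricted non-negative solutions to x_1+…+x_3 = 10 number C(10+2,2) = 66.
Subtract solutions that violate a single cap (substitute x_i' = x_i − (cap_i+1)): x_1 ≥ 9 gives C(3,2) = 3; x_2 ≥ 7 gives C(5,2) = 10; x_3 ≥ 3 gives C(9,2) = 36. Together 49.
Add back pairs where two caps are both exceeded: 0 + 0 + 1 = 1.
By inclusion–exclusion the count is 66 − 49 + 1 = 18.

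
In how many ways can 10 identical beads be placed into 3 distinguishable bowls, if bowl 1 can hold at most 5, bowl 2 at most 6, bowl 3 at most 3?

14

By stars and bars, unrestricted non-negative solutions to x_1+…+x_3 = 10 number C(10+2,2) = 66.
Subtract solutions that violate a single cap (substitute x_i' = x_i − (cap_i+1)): x_1 ≥ 6 gives C(6,2) = 15; x_2 ≥ 7 gives C(5,2) = 10; x_3 ≥ 4 gives C(8,2) = 28. Together 53.
Add back pairs where two caps are both exceeded: 0 + 1 + 0 = 1.
By inclusion–exclusion the count is 66 − 53 + 1 = 14.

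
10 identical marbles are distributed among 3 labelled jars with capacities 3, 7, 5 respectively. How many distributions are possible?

Without the upper bounds there are C(12,2) = 66 ways to split 10 among 3 jars.
Subtract solutions that violate a single cap (substitute x_i' = x_i − (cap_i+1)): x_1 ≥ 4 gives C(8,2) = 28; x_2 ≥ 8 gives C(4,2) = 6; x_3 ≥ 6 gives C(6,2) = 15. Together 49.
Add back pairs where two caps are both exceeded: 0 + 1 + 0 = 1.
By inclusion–exclusion the count is 66 − 49 + 1 = 18.

18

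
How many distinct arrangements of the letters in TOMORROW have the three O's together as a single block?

Treat the 3 copies of O as a single block. The multiset to arrange is then {OOO, M, R, R, T, W}, 6 items in all.
That gives (6)!/(2!) = 360 arrangements.

360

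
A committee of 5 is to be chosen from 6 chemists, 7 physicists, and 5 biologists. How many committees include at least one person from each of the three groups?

6055

With no constraint there are C(18,5) = 8568 possible selections.
Selections missing a whole group: no chemists → C(12,5) = 792; no physicists → C(11,5) = 462; no biologists → C(13,5) = 1287.
Add back selections omitting two groups (i.e. drawn from a single group): C(6,5) + C(7,5) + C(5,5) = 28.
By inclusion–exclusion: 8568 − 2541 + 28 = 6055.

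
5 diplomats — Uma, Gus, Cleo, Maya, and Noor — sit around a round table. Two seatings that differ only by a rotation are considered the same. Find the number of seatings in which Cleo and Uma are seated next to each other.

Glue Cleo and Uma into a block (2 internal orders). Seating 4 units around a circle gives (3)! arrangements.
So 2 × (3)! = 2 × 6 = 12.

12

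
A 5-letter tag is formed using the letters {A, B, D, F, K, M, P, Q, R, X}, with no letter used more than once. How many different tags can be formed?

With no repetition, fill the 5 letters in order: 10 choices, then 9, down to 6.
That product is 10 × 9 × 8 × 7 × 6 = 30240.

30240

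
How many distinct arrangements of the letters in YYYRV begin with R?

4

Fix R in the first position and arrange the remaining 4 letters.
Those 4 letters have Y appearing 3 times, giving (4)!/(3!) = 4.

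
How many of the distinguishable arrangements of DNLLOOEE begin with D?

With the first slot taken by D, it remains to arrange the other 7 letters (NLLOOEE).
Those 7 letters have E appearing twice, L appearing twice, and O appearing twice, giving (7)!/(2!·2!·2!) = 630.

630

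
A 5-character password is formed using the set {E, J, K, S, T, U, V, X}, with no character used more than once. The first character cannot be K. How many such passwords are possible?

The first character has 8−1 = 7 choices (anything except K).
The remaining 4 characters are filled from the other 7 symbols without repetition: 7 × 6 × 5 × 4 = 840.
Total: 7 × 840 = 5880.

5880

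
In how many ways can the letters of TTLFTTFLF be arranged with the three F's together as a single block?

Treat the 3 copies of F as a single block. The multiset to arrange is then {FFF, L, L, T, T, T, T}, 7 items in all.
That gives (7)!/(4!·2!) = 105 arrangements.

105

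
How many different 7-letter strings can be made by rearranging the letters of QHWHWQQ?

QHWHWQQ has 7 letters with H appearing twice, Q appearing 3 times, and W appearing twice.
The number of distinct arrangements is 7!/(3!·2!·2!) = 5040/24 = 210.

210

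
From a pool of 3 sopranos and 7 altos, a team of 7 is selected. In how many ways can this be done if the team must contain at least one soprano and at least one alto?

119

Total 7-person selections from all 10: C(10,7) = 120.
Selections missing a whole group: no sopranos → C(7,7) = 1; no altos → C(3,7) = 0.
Both groups omitted at once is impossible, so 120 − 1 = 119.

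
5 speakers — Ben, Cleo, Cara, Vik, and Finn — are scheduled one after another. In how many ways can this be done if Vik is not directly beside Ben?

72

There are 5! = 120 arrangements in all. If Vik and Ben are adjacent, merging them into one block gives 2·(4)! = 48 arrangements.
Complementary counting: 120 − 48 = 72.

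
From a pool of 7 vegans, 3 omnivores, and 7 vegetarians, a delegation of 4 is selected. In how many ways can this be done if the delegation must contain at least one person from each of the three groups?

1029

Unrestricted: C(17,4) = 2380 ways to pick any 4 of the 17.
Subtract selections that omit an entire group: no vegans → C(10,4) = 210; no omnivores → C(14,4) = 1001; no vegetarians → C(10,4) = 210.
Add back selections omitting two groups (i.e. drawn from a single group): C(7,4) + C(3,4) + C(7,4) = 70.
By inclusion–exclusion: 2380 − 1421 + 70 = 1029.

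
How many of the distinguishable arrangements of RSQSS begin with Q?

4

With the first slot taken by Q, it remains to arrange the other 4 letters (RSSS).
Those 4 letters have S appearing 3 times, giving (4)!/(3!) = 4.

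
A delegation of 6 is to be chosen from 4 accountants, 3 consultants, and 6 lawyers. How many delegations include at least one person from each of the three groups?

1416

Unrestricted: C(13,6) = 1716 ways to pick any 6 of the 13.
Selections missing a whole group: no accountants → C(9,6) = 84; no consultants → C(10,6) = 210; no lawyers → C(7,6) = 7.
Add back selections omitting two groups (i.e. drawn from a single group): C(4,6) + C(3,6) + C(6,6) = 1.
By inclusion–exclusion: 1716 − 301 + 1 = 1416.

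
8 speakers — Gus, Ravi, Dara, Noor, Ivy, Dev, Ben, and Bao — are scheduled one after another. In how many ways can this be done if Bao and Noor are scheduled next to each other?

Place the 6 others and the Bao-Noor pair as 7 objects in a line; the pair has 2 internal arrangements.
So the count is 2·(7)! = 10080.

10080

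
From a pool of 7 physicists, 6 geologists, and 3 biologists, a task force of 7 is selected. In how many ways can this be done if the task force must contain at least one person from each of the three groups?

With no constraint there are C(16,7) = 11440 possible selections.
Selections missing a whole group: no physicists → C(9,7) = 36; no geologists → C(10,7) = 120; no biologists → C(13,7) = 1716.
Add back selections omitting two groups (i.e. drawn from a single group): C(7,7) + C(6,7) + C(3,7) = 1.
By inclusion–exclusion: 11440 − 1872 + 1 = 9569.

9569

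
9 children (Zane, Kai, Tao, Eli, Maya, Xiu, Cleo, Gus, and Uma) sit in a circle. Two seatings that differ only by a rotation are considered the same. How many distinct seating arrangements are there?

Around a circle, 9 distinct people have 9!/9 = (8)! = 40320 rotationally distinct seatings.

40320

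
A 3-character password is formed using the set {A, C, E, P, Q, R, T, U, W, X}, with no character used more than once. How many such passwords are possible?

720

Choose and order 3 of the 10 symbols: the first character has 10 options, the next 9, then 8.
That product is 10 × 9 × 8 = 720.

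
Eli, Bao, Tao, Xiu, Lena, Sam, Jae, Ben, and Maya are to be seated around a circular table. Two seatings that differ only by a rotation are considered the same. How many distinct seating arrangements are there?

Fix one person's seat to break rotational symmetry; the remaining 8 people can be arranged in (8)! = 40320 ways.

40320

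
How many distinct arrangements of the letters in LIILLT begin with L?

With the first slot taken by L, it remains to arrange the other 5 letters (IILLT).
Those 5 letters have I appearing twice and L appearing twice, giving (5)!/(2!·2!) = 30.

30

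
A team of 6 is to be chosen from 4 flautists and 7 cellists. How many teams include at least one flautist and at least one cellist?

Total 6-person selections from all 11: C(11,6) = 462.
Selections missing a whole group: no flautists → C(7,6) = 7; no cellists → C(4,6) = 0.
Both groups omitted at once is impossible, so 462 − 7 = 455.

455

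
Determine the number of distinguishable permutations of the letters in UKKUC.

Letter multiplicities in UKKUC: C×1, K×2, U×2.
The number of distinct arrangements is 5!/(2!·2!) = 120/4 = 30.

30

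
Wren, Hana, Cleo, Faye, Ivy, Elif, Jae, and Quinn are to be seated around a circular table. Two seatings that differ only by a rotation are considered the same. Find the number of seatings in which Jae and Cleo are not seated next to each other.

All circular seatings of 8 people number (7)! = 5040.
Those with Jae next to Cleo: fuse the pair into one unit and seat 7 units around a circle — 2·(6)! = 1440.
Subtracting, 5040 − 1440 = 3600.

3600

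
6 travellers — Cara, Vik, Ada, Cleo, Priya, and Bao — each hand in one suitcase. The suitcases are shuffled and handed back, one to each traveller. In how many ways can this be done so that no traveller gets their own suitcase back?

This is the derangement count D_6: permutations of 6 items with no fixed point.
By inclusion–exclusion this is Σ_{j=0}^{6} (−1)^j C(6,j)·(6−j)!.
Computing: 720 − 720 + 360 − 120 + 30 − 6 + 1 = 265.

265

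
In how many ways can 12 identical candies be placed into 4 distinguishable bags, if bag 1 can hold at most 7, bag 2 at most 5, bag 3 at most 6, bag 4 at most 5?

Without the upper bounds there are C(15,3) = 455 ways to split 12 among 4 bags.
Subtract solutions that violate a single cap (substitute x_i' = x_i − (cap_i+1)): x_1 ≥ 8 gives C(7,3) = 35; x_2 ≥ 6 gives C(9,3) = 84; x_3 ≥ 7 gives C(8,3) = 56; x_4 ≥ 6 gives C(9,3) = 84. Together 259.
Add back pairs where two caps are both exceeded: 0 + 0 + 0 + 0 + 1 + 0 = 1.
By inclusion–exclusion the count is 455 − 259 + 1 = 197.

197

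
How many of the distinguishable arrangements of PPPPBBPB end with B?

Fix B in the last position and arrange the remaining 7 letters.
Those 7 letters have B appearing twice and P appearing 5 times, giving (7)!/(5!·2!) = 21.

21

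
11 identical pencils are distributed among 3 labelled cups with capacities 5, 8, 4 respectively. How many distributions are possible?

24

Without the upper bounds there are C(13,2) = 78 ways to split 11 among 3 cups.
Subtract solutions that violate a single cap (substitute x_i' = x_i − (cap_i+1)): x_1 ≥ 6 gives C(7,2) = 21; x_2 ≥ 9 gives C(4,2) = 6; x_3 ≥ 5 gives C(8,2) = 28. Together 55.
Add back pairs where two caps are both exceeded: 0 + 1 + 0 = 1.
By inclusion–exclusion the count is 78 − 55 + 1 = 24.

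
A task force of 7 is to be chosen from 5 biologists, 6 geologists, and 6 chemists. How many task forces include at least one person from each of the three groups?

With no constraint there are C(17,7) = 19448 possible selections.
Subtract selections that omit an entire group: no biologists → C(12,7) = 792; no geologists → C(11,7) = 330; no chemists → C(11,7) = 330.
Add back selections omitting two groups (i.e. drawn from a single group): C(5,7) + C(6,7) + C(6,7) = 0.
By inclusion–exclusion: 19448 − 1452 + 0 = 17996.

17996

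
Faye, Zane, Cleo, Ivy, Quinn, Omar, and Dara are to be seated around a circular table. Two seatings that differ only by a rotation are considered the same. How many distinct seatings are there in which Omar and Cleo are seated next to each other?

Glue Omar and Cleo into a block (2 internal orders). Seating 6 units around a circle gives (5)! arrangements.
So 2 × (5)! = 2 × 120 = 240.

240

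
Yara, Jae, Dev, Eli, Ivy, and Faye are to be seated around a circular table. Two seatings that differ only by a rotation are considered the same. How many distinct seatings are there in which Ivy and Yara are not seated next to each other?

All circular seatings of 6 people number (5)! = 120.
Those with Ivy next to Yara: fuse the pair into one unit and seat 5 units around a circle — 2·(4)! = 48.
Subtracting, 120 − 48 = 72.

72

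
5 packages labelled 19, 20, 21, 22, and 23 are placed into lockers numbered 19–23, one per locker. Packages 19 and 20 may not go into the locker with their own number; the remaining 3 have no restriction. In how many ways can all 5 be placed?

Let Aᵢ (for i ∈ {19, 20}) be the placements that put package i in its forbidden locker. Any j of these fix j positions, leaving (5−j)! ways to fill the rest, and there are C(2,j) ways to pick which j.
By inclusion–exclusion, the number of valid placements is Σ_{j=0}^{2} (−1)^j C(2,j)·(5−j)!.
Computing: 120 − 48 + 6 = 78.

78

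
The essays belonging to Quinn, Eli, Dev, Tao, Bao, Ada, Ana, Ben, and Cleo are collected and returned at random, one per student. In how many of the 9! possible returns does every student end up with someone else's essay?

133496

This is the derangement count D_9: permutations of 9 items with no fixed point.
By inclusion–exclusion this is Σ_{j=0}^{9} (−1)^j C(9,j)·(9−j)!.
Computing: 362880 − 362880 + 181440 − 60480 + 15120 − 3024 + 504 − 72 + 9 − 1 = 133496.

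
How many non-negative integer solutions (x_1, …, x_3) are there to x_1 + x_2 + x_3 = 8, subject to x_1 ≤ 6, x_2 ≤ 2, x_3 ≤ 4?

Ignoring the caps, the number of non-negative solutions to x_1+…+x_3 = 8 is C(10,2) = 45.
Subtract solutions that violate a single cap (substitute x_i' = x_i − (cap_i+1)): x_1 ≥ 7 gives C(3,2) = 3; x_2 ≥ 3 gives C(7,2) = 21; x_3 ≥ 5 gives C(5,2) = 10. Together 34.
Add back pairs where two caps are both exceeded: 0 + 0 + 1 = 1.
By inclusion–exclusion the count is 45 − 34 + 1 = 12.

12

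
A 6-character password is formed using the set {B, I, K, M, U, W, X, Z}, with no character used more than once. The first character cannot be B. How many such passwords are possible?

17640

The first character has 8−1 = 7 choices (anything except B).
The remaining 5 characters are filled from the other 7 symbols without repetition: 7 × 6 × 5 × 4 × 3 = 2520.
Total: 7 × 2520 = 17640.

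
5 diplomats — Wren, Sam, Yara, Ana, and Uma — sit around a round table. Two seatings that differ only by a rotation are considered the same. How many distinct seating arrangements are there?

24

Seat Wren anywhere (absorbing the rotational symmetry), then permute the other 4: (4)! = 24.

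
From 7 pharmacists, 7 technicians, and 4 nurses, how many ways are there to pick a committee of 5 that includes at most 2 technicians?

Split by how many technicians are chosen (0 through 2).
Sum: C(7,0)·C(11,5) + C(7,1)·C(11,4) + C(7,2)·C(11,3) = 462 + 2310 + 3465 = 6237.

6237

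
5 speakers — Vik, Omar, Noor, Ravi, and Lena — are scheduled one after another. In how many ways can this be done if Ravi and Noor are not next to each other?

There are 5! = 120 arrangements in all. If Ravi and Noor are adjacent, merging them into one block gives 2·(4)! = 48 arrangements.
So 120 − 48 = 72 arrangements keep them apart.

72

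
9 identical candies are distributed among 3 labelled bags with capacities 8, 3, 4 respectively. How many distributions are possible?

Ignoring the caps, the number of non-negative solutions to x_1+…+x_3 = 9 is C(11,2) = 55.
Subtract solutions that violate a single cap (substitute x_i' = x_i − (cap_i+1)): x_1 ≥ 9 gives C(2,2) = 1; x_2 ≥ 4 gives C(7,2) = 21; x_3 ≥ 5 gives C(6,2) = 15. Together 37.
Add back pairs where two caps are both exceeded: 0 + 0 + 1 = 1.
By inclusion–exclusion the count is 55 − 37 + 1 = 19.

19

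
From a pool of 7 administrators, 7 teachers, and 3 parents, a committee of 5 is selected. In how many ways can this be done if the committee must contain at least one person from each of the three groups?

Total 5-person selections from all 17: C(17,5) = 6188.
Selections missing a whole group: no administrators → C(10,5) = 252; no teachers → C(10,5) = 252; no parents → C(14,5) = 2002.
Add back selections omitting two groups (i.e. drawn from a single group): C(7,5) + C(7,5) + C(3,5) = 42.
By inclusion–exclusion: 6188 − 2506 + 42 = 3724.

3724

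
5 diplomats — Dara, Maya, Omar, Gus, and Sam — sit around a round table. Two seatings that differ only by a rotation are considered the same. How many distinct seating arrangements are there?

Around a circle, 5 distinct people have 5!/5 = (4)! = 24 rotationally distinct seatings.

24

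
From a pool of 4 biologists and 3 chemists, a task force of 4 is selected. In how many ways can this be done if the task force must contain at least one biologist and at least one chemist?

34

Total 4-person selections from all 7: C(7,4) = 35.
Selections missing a whole group: no biologists → C(3,4) = 0; no chemists → C(4,4) = 1.
Both groups omitted at once is impossible, so 35 − 1 = 34.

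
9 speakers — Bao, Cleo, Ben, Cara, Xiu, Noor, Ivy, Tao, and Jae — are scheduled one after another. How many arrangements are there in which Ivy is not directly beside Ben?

282240

There are 9! = 362880 arrangements in all. If Ivy and Ben are adjacent, merging them into one block gives 2·(8)! = 80640 arrangements.
So 362880 − 80640 = 282240 arrangements keep them apart.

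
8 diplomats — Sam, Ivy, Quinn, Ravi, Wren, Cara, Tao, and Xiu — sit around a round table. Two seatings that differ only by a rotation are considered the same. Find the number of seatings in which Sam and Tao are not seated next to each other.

Without the restriction there are (7)! = 5040 seatings.
Those with Sam next to Tao: fuse the pair into one unit and seat 7 units around a circle — 2·(6)! = 1440.
Subtracting, 5040 − 1440 = 3600.

3600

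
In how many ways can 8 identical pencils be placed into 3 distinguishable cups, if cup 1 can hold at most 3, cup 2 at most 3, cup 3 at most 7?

By stars and bars, unrestricted non-negative solutions to x_1+…+x_3 = 8 number C(8+2,2) = 45.
Subtract solutions that violate a single cap (substitute x_i' = x_i − (cap_i+1)): x_1 ≥ 4 gives C(6,2) = 15; x_2 ≥ 4 gives C(6,2) = 15; x_3 ≥ 8 gives C(2,2) = 1. Together 31.
Add back pairs where two caps are both exceeded: 1 + 0 + 0 = 1.
By inclusion–exclusion the count is 45 − 31 + 1 = 15.

15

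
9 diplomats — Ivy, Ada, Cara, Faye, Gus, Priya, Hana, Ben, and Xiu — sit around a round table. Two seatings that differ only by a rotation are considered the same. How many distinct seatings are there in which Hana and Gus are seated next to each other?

Treat {Hana, Gus} as one unit (2 internal orders) and seat the resulting 8 units around the table: (7)! circular arrangements.
So 2 × (7)! = 2 × 5040 = 10080.

10080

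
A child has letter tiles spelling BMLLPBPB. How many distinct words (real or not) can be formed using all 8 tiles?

1680

The 8 letters of BMLLPBPB have repeats: B appearing 3 times, L appearing twice, and P appearing twice.
Dividing 8! = 40320 by 3!·2!·2! = 24 for the repeated letters gives 1680.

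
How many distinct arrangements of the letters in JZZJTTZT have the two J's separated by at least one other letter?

There are 8!/(3!·3!·2!) = 560 arrangements of JZZJTTZT in total.
Arrangements with the J's together: treat JJ as one letter, giving (7)!/(3!·3!) = 140.
Subtracting, 560 − 140 = 420 arrangements keep the J's apart.

420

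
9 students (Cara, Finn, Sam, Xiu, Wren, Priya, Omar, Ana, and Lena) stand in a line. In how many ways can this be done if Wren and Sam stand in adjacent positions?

80640

Glue Wren and Sam into one block (2 internal orders), leaving 8 units to arrange in a row.
So the count is 2·(8)! = 80640.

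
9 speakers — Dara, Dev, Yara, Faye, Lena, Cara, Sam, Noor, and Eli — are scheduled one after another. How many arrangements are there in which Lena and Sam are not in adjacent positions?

282240

There are 9! = 362880 arrangements in all. If Lena and Sam are adjacent, merging them into one block gives 2·(8)! = 80640 arrangements.
Complementary counting: 362880 − 80640 = 282240.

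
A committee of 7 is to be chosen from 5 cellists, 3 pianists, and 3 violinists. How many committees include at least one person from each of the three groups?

With no constraint there are C(11,7) = 330 possible selections.
Subtract selections that omit an entire group: no cellists → C(6,7) = 0; no pianists → C(8,7) = 8; no violinists → C(8,7) = 8.
Add back selections omitting two groups (i.e. drawn from a single group): C(5,7) + C(3,7) + C(3,7) = 0.
By inclusion–exclusion: 330 − 16 + 0 = 314.

314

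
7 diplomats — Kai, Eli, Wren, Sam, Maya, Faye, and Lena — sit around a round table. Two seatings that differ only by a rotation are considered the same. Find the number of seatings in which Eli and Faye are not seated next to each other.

480

All circular seatings of 7 people number (6)! = 720.
Seatings with Eli beside Faye: treat them as a block with 2 internal orders, giving 2 × (5)! = 240.
Subtracting, 720 − 240 = 480.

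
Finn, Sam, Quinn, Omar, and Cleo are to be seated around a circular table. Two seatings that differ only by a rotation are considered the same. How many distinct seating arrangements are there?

24

Around a circle, 5 distinct people have 5!/5 = (4)! = 24 rotationally distinct seatings.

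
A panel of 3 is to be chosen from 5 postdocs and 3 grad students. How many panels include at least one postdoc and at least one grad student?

With no constraint there are C(8,3) = 56 possible selections.
Selections missing a whole group: no postdocs → C(3,3) = 1; no grad students → C(5,3) = 10.
Both groups omitted at once is impossible, so 56 − 11 = 45.

45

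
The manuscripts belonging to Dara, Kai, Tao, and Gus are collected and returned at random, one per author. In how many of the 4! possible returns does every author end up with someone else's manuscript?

Count assignments avoiding every fixed point. For any j of the 4 authors fixed to their own manuscript, the other 4−j can be arranged in (4−j)! ways.
By inclusion–exclusion this is Σ_{j=0}^{4} (−1)^j C(4,j)·(4−j)!.
Computing: 24 − 24 + 12 − 4 + 1 = 9.

9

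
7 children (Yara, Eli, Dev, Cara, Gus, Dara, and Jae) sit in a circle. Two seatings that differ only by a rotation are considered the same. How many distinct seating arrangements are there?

Around a circle, 7 distinct people have 7!/7 = (6)! = 720 rotationally distinct seatings.

720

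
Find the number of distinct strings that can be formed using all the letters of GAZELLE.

1260

Letter multiplicities in GAZELLE: A×1, E×2, G×1, L×2, Z×1.
So there are 7! / (2!·2!) = 1260 distinguishable arrangements.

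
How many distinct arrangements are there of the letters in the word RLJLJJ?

60

The 6 letters of RLJLJJ have repeats: J appearing 3 times and L appearing twice.
Dividing 6! = 720 by 3!·2! = 12 for the repeated letters gives 60.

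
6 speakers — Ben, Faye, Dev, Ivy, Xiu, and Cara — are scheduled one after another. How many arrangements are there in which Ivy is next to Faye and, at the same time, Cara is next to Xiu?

96

Treat {Ivy,Faye} as one block (2 orders) and {Cara,Xiu} as another (2 orders).
That leaves 4 units to arrange: 2 × 2 × 4! = 4 × 24 = 96.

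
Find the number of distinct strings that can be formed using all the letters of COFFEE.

180

COFFEE has 6 letters with E appearing twice and F appearing twice.
So there are 6! / (2!·2!) = 180 distinguishable arrangements.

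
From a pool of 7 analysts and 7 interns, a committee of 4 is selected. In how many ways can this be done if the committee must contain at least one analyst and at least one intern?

931

With no constraint there are C(14,4) = 1001 possible selections.
Selections missing a whole group: no analysts → C(7,4) = 35; no interns → C(7,4) = 35.
Both groups omitted at once is impossible, so 1001 − 70 = 931.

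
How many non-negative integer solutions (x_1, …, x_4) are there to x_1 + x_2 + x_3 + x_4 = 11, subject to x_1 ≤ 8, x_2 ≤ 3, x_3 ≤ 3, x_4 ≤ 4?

By stars and bars, unrestricted non-negative solutions to x_1+…+x_4 = 11 number C(11+3,3) = 364.
Subtract solutions that violate a single cap (substitute x_i' = x_i − (cap_i+1)): x_1 ≥ 9 gives C(5,3) = 10; x_2 ≥ 4 gives C(10,3) = 120; x_3 ≥ 4 gives C(10,3) = 120; x_4 ≥ 5 gives C(9,3) = 84. Together 334.
Add back pairs where two caps are both exceeded: 0 + 0 + 0 + 20 + 10 + 10 = 40.
By inclusion–exclusion the count is 364 − 334 + 40 = 70.

70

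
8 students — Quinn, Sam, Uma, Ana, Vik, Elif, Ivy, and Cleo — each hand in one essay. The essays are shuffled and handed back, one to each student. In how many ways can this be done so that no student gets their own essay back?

14833

Let Aᵢ be the assignments in which student i gets their own essay. We want the size of the complement of A₁∪…∪A_8.
By inclusion–exclusion this is Σ_{j=0}^{8} (−1)^j C(8,j)·(8−j)!.
Computing: 40320 − 40320 + 20160 − 6720 + 1680 − 336 + 56 − 8 + 1 = 14833.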